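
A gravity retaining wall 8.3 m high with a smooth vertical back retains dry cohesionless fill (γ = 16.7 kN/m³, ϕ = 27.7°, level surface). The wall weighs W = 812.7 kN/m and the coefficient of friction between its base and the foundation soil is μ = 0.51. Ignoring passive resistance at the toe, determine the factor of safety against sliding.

K_a = tan²(45° − 27.7°/2) = 0.3653.
P_a = ½K_aγH² = 0.5×0.3653×16.7×8.3² = 210.2 kN/m, acting at H/3 = 2.767 m above the base.
FS_sliding = μW / P_a = 0.51×812.7 / 210.2 = 1.972.

1.97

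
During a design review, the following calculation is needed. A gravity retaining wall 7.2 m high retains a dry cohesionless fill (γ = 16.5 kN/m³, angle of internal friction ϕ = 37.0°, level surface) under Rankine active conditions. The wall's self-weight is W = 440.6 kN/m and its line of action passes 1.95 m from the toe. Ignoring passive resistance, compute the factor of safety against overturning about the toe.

K_a = tan²(45° − 37.0°/2) = 0.2486.
P_a = ½K_aγH² = 0.5×0.2486×16.5×7.2² = 106.3 kN/m, acting at H/3 = 2.400 m above the base.
Overturning moment M_o = P_a × H/3 = 106.3 × 2.400 = 255.2.
Resisting moment M_r = W × 1.95 = 440.6 × 1.95 = 859.2.
FS_overturning = M_r/M_o = 859.2/255.2 = 3.367.

3.37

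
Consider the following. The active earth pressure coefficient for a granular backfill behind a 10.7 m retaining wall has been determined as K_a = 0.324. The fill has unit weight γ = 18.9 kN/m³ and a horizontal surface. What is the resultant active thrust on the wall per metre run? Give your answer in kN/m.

351 kN/m

P = ½ K_a γ H² = 0.5 × 0.324 × 18.9 × 10.7² = 350.5 kN/m.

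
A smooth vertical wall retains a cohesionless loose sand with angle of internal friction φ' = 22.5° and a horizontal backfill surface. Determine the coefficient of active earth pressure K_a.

0.446

K_a = (1 − sin φ)/(1 + sin φ) = (1 − sin 22.5°)/(1 + sin 22.5°) = 0.4465.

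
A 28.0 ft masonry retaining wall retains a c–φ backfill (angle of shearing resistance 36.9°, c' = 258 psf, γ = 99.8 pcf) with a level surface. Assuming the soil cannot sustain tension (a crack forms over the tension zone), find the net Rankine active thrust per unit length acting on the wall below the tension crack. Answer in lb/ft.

K_a = 0.2497; √K_a = 0.4997.
Tension-crack depth z_c = 2c/(γ√K_a) = 2×258/(99.8×0.4997) = 10.35 ft.
σ_a at base = K_a γ H − 2c√K_a = 0.2497×99.8×28.0 − 2×258×0.4997 = 439.9 psf.
P_a = ½ × 439.9 × (H − z_c) = 0.5×439.9×17.65 = 3882 lb/ft.

3880 lb/ft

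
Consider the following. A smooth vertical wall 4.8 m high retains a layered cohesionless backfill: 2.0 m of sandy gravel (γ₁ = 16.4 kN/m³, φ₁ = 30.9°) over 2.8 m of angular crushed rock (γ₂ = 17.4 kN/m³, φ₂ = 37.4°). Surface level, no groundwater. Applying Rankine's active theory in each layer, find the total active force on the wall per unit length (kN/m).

49.6 kN/m

K_a1 = tan²(45°−30.9°/2) = 0.3214; K_a2 = tan²(45°−37.4°/2) = 0.2443.
Layer 1: σ at base = K_a1 γ₁ h₁ = 10.54 kPa; P₁ = ½×10.54×2.0 = 10.54.
Layer 2: σ_v at top = γ₁h₁ = 32.80; σ_h top = K_a2×32.80 = 8.012; σ_h base = K_a2×(32.80+17.4×2.8) = 19.91.
P₂ = ½(8.012+19.91)×2.8 = 39.09. Total P_a = 10.54+39.09 = 49.64 kN/m.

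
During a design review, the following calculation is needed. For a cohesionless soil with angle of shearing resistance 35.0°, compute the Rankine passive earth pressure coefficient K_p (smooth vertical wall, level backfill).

3.69

K_p = (1 + sin φ)/(1 − sin φ) = tan²(45° + 35.0°/2) = 3.690.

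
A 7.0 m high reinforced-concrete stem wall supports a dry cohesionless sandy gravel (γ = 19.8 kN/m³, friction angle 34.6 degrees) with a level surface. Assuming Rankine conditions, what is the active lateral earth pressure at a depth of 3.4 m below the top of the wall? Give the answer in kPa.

18.6 kPa

K_a = (1 − sin φ)/(1 + sin φ) = 0.2756.
σ_h = K_a γ z = 0.2756 × 19.8 × 3.4 = 18.56 kPa.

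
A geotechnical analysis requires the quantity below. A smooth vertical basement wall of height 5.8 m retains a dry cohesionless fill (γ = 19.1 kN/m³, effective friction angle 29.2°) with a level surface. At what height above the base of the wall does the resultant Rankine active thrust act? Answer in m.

K_a = 0.3442.
The pressure distribution is triangular, so the resultant acts at H/3 above the base = 5.8/3 = 1.933 m.

1.93 m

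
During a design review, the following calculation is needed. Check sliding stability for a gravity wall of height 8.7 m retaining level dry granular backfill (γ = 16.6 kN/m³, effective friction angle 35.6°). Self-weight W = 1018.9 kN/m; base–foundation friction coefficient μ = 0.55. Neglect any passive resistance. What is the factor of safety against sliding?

K_a = tan²(45° − 35.6°/2) = 0.2641.
P_a = ½K_aγH² = 0.5×0.2641×16.6×8.7² = 165.9 kN/m, acting at H/3 = 2.900 m above the base.
FS_sliding = μW / P_a = 0.55×1018.9 / 165.9 = 3.377.

3.38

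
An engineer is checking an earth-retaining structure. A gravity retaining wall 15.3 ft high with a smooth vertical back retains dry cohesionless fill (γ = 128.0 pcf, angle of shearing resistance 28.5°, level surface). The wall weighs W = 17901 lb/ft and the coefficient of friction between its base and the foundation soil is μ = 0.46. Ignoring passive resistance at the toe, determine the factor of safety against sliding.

1.55

K_a = tan²(45° − 28.5°/2) = 0.3540.
P_a = ½K_aγH² = 0.5×0.3540×128.0×15.3² = 5303 lb/ft, acting at H/3 = 5.100 ft above the base.
FS_sliding = μW / P_a = 0.46×17901 / 5303 = 1.553.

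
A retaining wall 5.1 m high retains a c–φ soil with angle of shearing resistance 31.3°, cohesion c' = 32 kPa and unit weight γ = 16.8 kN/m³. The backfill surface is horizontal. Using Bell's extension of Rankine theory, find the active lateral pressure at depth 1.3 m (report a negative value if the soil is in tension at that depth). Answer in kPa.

-29.1 kPa

K_a = (1 − sin φ)/(1 + sin φ) = 0.3162.
σ_a = K_a γ z − 2c√K_a = 0.3162×16.8×1.3 − 2×32×0.5623 = -29.08 kPa.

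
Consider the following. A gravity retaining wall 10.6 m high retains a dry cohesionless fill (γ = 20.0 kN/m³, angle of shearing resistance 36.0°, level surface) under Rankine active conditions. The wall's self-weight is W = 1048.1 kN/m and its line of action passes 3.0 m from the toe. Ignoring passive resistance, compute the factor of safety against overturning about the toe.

3.05

K_a = tan²(45° − 36.0°/2) = 0.2596.
P_a = ½K_aγH² = 0.5×0.2596×20.0×10.6² = 291.7 kN/m, acting at H/3 = 3.533 m above the base.
Overturning moment M_o = P_a × H/3 = 291.7 × 3.533 = 1031.
Resisting moment M_r = W × 3.0 = 1048.1 × 3.0 = 3144.
FS_overturning = M_r/M_o = 3144/1031 = 3.051.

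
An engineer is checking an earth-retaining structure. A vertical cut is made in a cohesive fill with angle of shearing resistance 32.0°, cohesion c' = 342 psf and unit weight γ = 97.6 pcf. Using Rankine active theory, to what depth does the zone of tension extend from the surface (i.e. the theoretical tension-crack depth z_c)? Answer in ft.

12.6 ft

K_a = tan²(45° − 32.0°/2) = 0.3073; √K_a = 0.5543.
The active pressure is zero where K_a γ z = 2c√K_a, so z_c = 2c/(γ√K_a) = 2×342/(97.6×0.5543) = 12.64 ft.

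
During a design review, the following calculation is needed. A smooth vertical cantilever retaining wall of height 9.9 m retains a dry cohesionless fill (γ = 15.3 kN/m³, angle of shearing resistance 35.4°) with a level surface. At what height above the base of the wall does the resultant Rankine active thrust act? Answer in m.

K_a = 0.2664.
The pressure distribution is triangular, so the resultant acts at H/3 above the base = 9.9/3 = 3.300 m.

3.30 m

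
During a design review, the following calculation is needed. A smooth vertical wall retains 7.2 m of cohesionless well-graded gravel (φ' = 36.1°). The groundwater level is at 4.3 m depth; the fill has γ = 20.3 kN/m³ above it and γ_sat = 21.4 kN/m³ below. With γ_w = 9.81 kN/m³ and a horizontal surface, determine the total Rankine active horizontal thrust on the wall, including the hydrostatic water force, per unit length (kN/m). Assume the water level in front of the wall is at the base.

168 kN/m

K_a = tan²(45° − φ/2) = 0.2585.
γ' = 21.4 − 9.81 = 11.59 kN/m³. Depth below WT = 2.9 m.
σ'_h at WT = K_a γ d_w = 22.56 kPa; at base = 22.56 + K_a γ' × 2.9 = 31.25 kPa.
P₁ (0–4.3 m) = ½×22.56×4.3 = 48.51. P₂ (4.3–7.2 m) = ½(22.56+31.25)×2.9 = 78.03.
P_w = ½ γ_w h₂² = 0.5×9.81×2.9² = 41.25. Total = 48.51+78.03+41.25 = 167.8 kN/m.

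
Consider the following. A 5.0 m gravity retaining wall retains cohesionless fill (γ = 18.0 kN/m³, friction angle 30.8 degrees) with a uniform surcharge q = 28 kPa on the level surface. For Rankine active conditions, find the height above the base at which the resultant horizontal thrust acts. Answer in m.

1.99 m

K_a = 0.3227.
Triangular part P₁ = ½K_aγH² = 72.61 at H/3 = 1.667 m; rectangular part P₂ = K_a q H = 45.18 at H/2 = 2.500 m.
ȳ = (P₁·1.667 + P₂·2.500)/(P₁+P₂) = 1.986 m.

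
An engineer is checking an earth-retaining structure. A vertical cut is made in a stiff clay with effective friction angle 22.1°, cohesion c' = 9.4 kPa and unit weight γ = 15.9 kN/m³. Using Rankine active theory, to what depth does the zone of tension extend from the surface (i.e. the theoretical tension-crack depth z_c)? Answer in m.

K_a = tan²(45° − 22.1°/2) = 0.4533; √K_a = 0.6732.
The active pressure is zero where K_a γ z = 2c√K_a, so z_c = 2c/(γ√K_a) = 2×9.4/(15.9×0.6732) = 1.756 m.

1.76 m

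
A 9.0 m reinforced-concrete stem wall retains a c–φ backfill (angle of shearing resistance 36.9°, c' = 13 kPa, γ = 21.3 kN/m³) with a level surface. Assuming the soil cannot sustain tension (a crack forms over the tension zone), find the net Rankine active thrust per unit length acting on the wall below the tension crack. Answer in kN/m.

K_a = 0.2497; √K_a = 0.4997.
Tension-crack depth z_c = 2c/(γ√K_a) = 2×13/(21.3×0.4997) = 2.443 m.
σ_a at base = K_a γ H − 2c√K_a = 0.2497×21.3×9.0 − 2×13×0.4997 = 34.87 kPa.
P_a = ½ × 34.87 × (H − z_c) = 0.5×34.87×6.557 = 114.3 kN/m.

114 kN/m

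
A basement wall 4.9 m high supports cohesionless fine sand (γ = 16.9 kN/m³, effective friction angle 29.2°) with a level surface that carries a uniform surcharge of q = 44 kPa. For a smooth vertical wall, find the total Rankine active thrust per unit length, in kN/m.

K_a = tan²(45° − φ/2) = 0.3442.
Soil triangle: ½ K_a γ H² = 0.5×0.3442×16.9×4.9² = 69.84 kN/m.
Surcharge rectangle: K_a q H = 0.3442×44×4.9 = 74.21 kN/m.
Total = 69.84 + 74.21 = 144.0 kN/m.

144 kN/m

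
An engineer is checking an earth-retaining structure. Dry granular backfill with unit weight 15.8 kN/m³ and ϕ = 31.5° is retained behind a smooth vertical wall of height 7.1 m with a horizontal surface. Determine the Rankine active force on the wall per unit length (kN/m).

125 kN/m

K_a = tan²(45° − φ/2) = 0.3136.
P_a = ½ K_a γ H² = 0.5 × 0.3136 × 15.8 × 7.1² = 124.9 kN/m.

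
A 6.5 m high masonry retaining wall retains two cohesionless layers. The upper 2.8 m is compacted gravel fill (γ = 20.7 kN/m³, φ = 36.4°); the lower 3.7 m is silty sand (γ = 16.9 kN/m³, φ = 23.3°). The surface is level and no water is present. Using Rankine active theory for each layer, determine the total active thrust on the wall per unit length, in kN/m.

164 kN/m

K_a1 = tan²(45°−36.4°/2) = 0.2552; K_a2 = tan²(45°−23.3°/2) = 0.4331.
Layer 1: σ at base = K_a1 γ₁ h₁ = 14.79 kPa; P₁ = ½×14.79×2.8 = 20.70.
Layer 2: σ_v at top = γ₁h₁ = 57.96; σ_h top = K_a2×57.96 = 25.10; σ_h base = K_a2×(57.96+16.9×3.7) = 52.19.
P₂ = ½(25.10+52.19)×3.7 = 143.0. Total P_a = 20.70+143.0 = 163.7 kN/m.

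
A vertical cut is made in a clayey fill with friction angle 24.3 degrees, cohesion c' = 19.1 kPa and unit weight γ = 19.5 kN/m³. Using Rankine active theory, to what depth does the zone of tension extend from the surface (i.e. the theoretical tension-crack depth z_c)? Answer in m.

K_a = tan²(45° − 24.3°/2) = 0.4169; √K_a = 0.6457.
The active pressure is zero where K_a γ z = 2c√K_a, so z_c = 2c/(γ√K_a) = 2×19.1/(19.5×0.6457) = 3.034 m.

3.03 m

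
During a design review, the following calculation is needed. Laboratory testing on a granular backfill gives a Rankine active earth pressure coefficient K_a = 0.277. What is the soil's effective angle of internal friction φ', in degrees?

K_a = tan²(45° − φ/2) ⇒ 45° − φ/2 = arctan(√0.277) = 27.76°.
φ = 2(45° − 27.76°) = 34.48°.

34.5°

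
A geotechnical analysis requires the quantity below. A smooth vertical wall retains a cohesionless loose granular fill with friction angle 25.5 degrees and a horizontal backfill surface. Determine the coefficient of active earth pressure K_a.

K_a = tan²(45° − φ/2) = tan²(32.25°) = 0.3981.

0.398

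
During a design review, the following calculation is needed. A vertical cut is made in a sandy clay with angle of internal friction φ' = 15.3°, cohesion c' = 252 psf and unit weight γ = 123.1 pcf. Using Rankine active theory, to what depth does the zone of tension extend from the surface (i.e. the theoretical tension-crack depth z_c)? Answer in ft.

K_a = tan²(45° − 15.3°/2) = 0.5824; √K_a = 0.7632.
The active pressure is zero where K_a γ z = 2c√K_a, so z_c = 2c/(γ√K_a) = 2×252/(123.1×0.7632) = 5.365 ft.

5.36 ft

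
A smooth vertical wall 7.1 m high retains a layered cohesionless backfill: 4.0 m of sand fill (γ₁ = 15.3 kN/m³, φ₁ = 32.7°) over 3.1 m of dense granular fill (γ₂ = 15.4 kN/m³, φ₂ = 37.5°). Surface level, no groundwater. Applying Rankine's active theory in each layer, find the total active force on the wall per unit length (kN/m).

K_a1 = tan²(45°−32.7°/2) = 0.2985; K_a2 = tan²(45°−37.5°/2) = 0.2432.
Layer 1: σ at base = K_a1 γ₁ h₁ = 18.27 kPa; P₁ = ½×18.27×4.0 = 36.54.
Layer 2: σ_v at top = γ₁h₁ = 61.20; σ_h top = K_a2×61.20 = 14.88; σ_h base = K_a2×(61.20+15.4×3.1) = 26.49.
P₂ = ½(14.88+26.49)×3.1 = 64.13. Total P_a = 36.54+64.13 = 100.7 kN/m.

101 kN/m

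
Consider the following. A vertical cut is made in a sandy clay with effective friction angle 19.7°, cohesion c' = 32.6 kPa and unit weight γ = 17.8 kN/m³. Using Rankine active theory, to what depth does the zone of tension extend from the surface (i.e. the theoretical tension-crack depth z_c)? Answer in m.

5.20 m

K_a = tan²(45° − 19.7°/2) = 0.4958; √K_a = 0.7041.
The active pressure is zero where K_a γ z = 2c√K_a, so z_c = 2c/(γ√K_a) = 2×32.6/(17.8×0.7041) = 5.202 m.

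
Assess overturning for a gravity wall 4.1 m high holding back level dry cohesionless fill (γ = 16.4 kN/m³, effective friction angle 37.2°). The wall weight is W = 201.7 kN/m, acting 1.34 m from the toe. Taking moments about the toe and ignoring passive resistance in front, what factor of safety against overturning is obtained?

K_a = tan²(45° − 37.2°/2) = 0.2464.
P_a = ½K_aγH² = 0.5×0.2464×16.4×4.1² = 33.97 kN/m, acting at H/3 = 1.367 m above the base.
Overturning moment M_o = P_a × H/3 = 33.97 × 1.367 = 46.42.
Resisting moment M_r = W × 1.34 = 201.7 × 1.34 = 270.3.
FS_overturning = M_r/M_o = 270.3/46.42 = 5.822.

5.82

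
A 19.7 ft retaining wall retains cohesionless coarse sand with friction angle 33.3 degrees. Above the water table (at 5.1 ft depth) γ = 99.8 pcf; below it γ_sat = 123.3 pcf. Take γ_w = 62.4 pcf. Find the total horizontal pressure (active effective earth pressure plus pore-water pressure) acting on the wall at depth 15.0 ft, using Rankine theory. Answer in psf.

941 psf

K_a = (1 − sin φ)/(1 + sin φ) = 0.2911.
γ' = 123.3 − 62.4 = 60.90 pcf.
Effective vertical stress at 15.0 ft: σ'_v = 99.8×5.1 + 60.90×9.90 = 1112 psf.
σ'_h = K_a σ'_v = 0.2911 × 1112 = 323.7 psf; u = γ_w × 9.90 = 617.8 psf.
Total σ_h = 323.7 + 617.8 = 941.5 psf.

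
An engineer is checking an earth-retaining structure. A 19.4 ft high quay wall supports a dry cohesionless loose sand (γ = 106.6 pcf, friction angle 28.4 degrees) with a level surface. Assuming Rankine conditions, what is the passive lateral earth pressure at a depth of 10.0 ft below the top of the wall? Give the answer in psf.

3000 psf

K_p = (1 + sin φ)/(1 − sin φ) = 2.814.
σ_h = K_p γ z = 2.814 × 106.6 × 10.0 = 3000 psf.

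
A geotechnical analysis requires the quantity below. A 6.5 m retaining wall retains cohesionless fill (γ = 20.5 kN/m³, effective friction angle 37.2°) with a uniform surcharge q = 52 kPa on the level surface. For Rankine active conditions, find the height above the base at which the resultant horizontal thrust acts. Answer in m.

2.64 m

K_a = 0.2464.
Triangular part P₁ = ½K_aγH² = 106.7 at H/3 = 2.167 m; rectangular part P₂ = K_a q H = 83.29 at H/2 = 3.250 m.
ȳ = (P₁·2.167 + P₂·3.250)/(P₁+P₂) = 2.642 m.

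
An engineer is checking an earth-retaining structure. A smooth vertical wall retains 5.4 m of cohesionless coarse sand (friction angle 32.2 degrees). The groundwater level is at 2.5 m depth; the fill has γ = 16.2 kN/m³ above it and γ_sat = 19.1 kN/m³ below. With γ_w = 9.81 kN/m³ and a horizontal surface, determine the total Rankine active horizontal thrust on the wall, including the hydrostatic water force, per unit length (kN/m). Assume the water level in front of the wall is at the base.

K_a = tan²(45° − φ/2) = 0.3047.
γ' = 19.1 − 9.81 = 9.290 kN/m³. Depth below WT = 2.9 m.
σ'_h at WT = K_a γ d_w = 12.34 kPa; at base = 12.34 + K_a γ' × 2.9 = 20.55 kPa.
P₁ (0–2.5 m) = ½×12.34×2.5 = 15.43. P₂ (2.5–5.4 m) = ½(12.34+20.55)×2.9 = 47.70.
P_w = ½ γ_w h₂² = 0.5×9.81×2.9² = 41.25. Total = 15.43+47.70+41.25 = 104.4 kN/m.

104 kN/m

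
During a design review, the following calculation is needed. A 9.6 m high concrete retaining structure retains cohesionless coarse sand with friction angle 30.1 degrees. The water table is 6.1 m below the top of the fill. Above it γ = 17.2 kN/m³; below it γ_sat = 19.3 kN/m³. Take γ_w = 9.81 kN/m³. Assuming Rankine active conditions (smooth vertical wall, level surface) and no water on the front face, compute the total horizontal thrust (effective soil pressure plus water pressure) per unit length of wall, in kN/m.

308 kN/m

K_a = tan²(45° − φ/2) = 0.3320.
γ' = 19.3 − 9.81 = 9.490 kN/m³. Depth below WT = 3.5 m.
σ'_h at WT = K_a γ d_w = 34.83 kPa; at base = 34.83 + K_a γ' × 3.5 = 45.86 kPa.
P₁ (0–6.1 m) = ½×34.83×6.1 = 106.2. P₂ (6.1–9.6 m) = ½(34.83+45.86)×3.5 = 141.2.
P_w = ½ γ_w h₂² = 0.5×9.81×3.5² = 60.09. Total = 106.2+141.2+60.09 = 307.5 kN/m.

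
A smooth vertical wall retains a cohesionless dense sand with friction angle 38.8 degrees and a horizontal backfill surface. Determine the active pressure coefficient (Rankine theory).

K_a = (1 − sin φ)/(1 + sin φ) = (1 − sin 38.8°)/(1 + sin 38.8°) = 0.2296.

0.230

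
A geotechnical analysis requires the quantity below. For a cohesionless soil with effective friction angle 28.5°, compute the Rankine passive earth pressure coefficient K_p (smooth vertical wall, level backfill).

2.83

K_p = (1 + sin φ)/(1 − sin φ) = tan²(45° + 28.5°/2) = 2.825.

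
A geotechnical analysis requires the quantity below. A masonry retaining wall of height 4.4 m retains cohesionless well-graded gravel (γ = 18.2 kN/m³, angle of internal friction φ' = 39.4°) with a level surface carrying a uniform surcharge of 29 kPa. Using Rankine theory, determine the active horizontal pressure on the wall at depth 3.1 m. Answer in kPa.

19.1 kPa

K_a = (1 − sin φ)/(1 + sin φ) = 0.2234.
σ_v = γz + q = 18.2 × 3.1 + 29 = 85.42 kPa.
σ_h = K_a σ_v = 0.2234 × 85.42 = 19.09 kPa.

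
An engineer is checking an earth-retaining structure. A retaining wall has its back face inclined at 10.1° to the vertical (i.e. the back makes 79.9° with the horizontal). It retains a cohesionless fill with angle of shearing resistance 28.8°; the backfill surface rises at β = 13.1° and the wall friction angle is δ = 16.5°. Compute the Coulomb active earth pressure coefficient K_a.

K_a = sin²(α+φ) / [sin²α · sin(α−δ) · (1 + √{sin(φ+δ)sin(φ−β) / (sin(α−δ)sin(α+β))})²].
With α = 79.9°, φ = 28.8°, δ = 16.5°, β = 13.1°: K_a = 0.4829.

0.483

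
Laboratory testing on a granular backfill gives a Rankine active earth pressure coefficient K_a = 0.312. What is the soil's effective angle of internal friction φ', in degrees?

K_a = tan²(45° − φ/2) ⇒ 45° − φ/2 = arctan(√0.312) = 29.19°.
φ = 2(45° − 29.19°) = 31.63°.

31.6°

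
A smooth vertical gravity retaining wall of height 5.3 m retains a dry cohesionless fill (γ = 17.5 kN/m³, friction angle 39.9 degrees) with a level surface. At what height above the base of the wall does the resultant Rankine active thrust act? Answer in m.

1.77 m

K_a = 0.2184.
The pressure distribution is triangular, so the resultant acts at H/3 above the base = 5.3/3 = 1.767 m.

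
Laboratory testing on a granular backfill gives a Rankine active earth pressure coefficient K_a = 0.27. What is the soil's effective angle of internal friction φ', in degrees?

K_a = tan²(45° − φ/2) ⇒ 45° − φ/2 = arctan(√0.27) = 27.46°.
φ = 2(45° − 27.46°) = 35.09°.

35.1°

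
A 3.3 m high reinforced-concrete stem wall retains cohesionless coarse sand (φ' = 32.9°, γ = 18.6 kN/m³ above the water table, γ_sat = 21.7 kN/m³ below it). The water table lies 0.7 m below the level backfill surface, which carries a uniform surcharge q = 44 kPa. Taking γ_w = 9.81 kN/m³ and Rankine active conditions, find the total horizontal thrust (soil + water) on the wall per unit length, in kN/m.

K_a = tan²(45° − φ/2) = 0.2960.
γ' = 21.7 − 9.81 = 11.89 kN/m³. h₂ = H − d_w = 2.6 m.
σ'_h: at surface K_a·q = 13.03; at WT K_a(q+γd_w) = 16.88; at base K_a(q+γd_w+γ'h₂) = 26.03 kPa.
P₁ = ½(13.03+16.88)×0.7 = 10.47; P₂ = ½(16.88+26.03)×2.6 = 55.78; P_w = ½γ_w h₂² = 33.16.
Total = 10.47+55.78+33.16 = 99.41 kN/m.

99.4 kN/m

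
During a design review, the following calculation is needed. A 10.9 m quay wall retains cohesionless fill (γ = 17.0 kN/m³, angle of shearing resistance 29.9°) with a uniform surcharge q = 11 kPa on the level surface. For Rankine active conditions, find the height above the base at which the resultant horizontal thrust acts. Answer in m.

3.83 m

K_a = 0.3347.
Triangular part P₁ = ½K_aγH² = 338.0 at H/3 = 3.633 m; rectangular part P₂ = K_a q H = 40.13 at H/2 = 5.450 m.
ȳ = (P₁·3.633 + P₂·5.450)/(P₁+P₂) = 3.826 m.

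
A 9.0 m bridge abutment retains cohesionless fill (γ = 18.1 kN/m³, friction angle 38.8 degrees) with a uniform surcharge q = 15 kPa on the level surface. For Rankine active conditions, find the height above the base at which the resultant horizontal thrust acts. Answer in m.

3.23 m

K_a = 0.2296.
Triangular part P₁ = ½K_aγH² = 168.3 at H/3 = 3.000 m; rectangular part P₂ = K_a q H = 30.99 at H/2 = 4.500 m.
ȳ = (P₁·3.000 + P₂·4.500)/(P₁+P₂) = 3.233 m.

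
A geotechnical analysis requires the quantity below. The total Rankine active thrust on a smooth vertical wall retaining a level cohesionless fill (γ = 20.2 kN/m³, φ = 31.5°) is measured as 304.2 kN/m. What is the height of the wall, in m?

9.80 m

K_a = 0.3136. P_a = ½ K_a γ H² ⇒ H = √(2P_a/(K_a γ)).
H = √(2×304.2/(0.3136×20.2)) = 9.800 m.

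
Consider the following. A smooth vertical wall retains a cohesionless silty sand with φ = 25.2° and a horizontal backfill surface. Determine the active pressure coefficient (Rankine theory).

K_a = tan²(45° − φ/2) = tan²(32.40°) = 0.4027.

0.403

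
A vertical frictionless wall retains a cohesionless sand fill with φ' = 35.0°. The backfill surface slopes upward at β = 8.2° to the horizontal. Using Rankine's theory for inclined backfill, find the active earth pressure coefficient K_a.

0.278

K_a = cos β · (cos β − √(cos²β − cos²φ)) / (cos β + √(cos²β − cos²φ)).
cos β = 0.9898, cos φ = 0.8192, √(cos²β − cos²φ) = 0.5556.
K_a = 0.9898 × (0.9898 − 0.5556)/(0.9898 + 0.5556) = 0.2781.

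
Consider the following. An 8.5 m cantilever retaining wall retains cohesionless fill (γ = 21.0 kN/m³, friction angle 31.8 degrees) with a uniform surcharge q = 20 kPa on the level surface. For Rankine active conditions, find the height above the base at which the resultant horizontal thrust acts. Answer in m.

3.09 m

K_a = 0.3098.
Triangular part P₁ = ½K_aγH² = 235.0 at H/3 = 2.833 m; rectangular part P₂ = K_a q H = 52.67 at H/2 = 4.250 m.
ȳ = (P₁·2.833 + P₂·4.250)/(P₁+P₂) = 3.093 m.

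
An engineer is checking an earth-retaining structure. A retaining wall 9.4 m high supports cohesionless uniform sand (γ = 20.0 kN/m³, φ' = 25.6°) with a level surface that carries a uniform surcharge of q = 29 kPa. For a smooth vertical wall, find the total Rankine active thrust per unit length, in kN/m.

459 kN/m

K_a = tan²(45° − φ/2) = 0.3966.
Soil triangle: ½ K_a γ H² = 0.5×0.3966×20.0×9.4² = 350.4 kN/m.
Surcharge rectangle: K_a q H = 0.3966×29×9.4 = 108.1 kN/m.
Total = 350.4 + 108.1 = 458.5 kN/m.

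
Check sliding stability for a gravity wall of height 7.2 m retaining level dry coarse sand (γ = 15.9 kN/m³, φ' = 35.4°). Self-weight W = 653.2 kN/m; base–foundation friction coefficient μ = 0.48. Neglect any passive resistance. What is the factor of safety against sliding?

2.86

K_a = tan²(45° − 35.4°/2) = 0.2664.
P_a = ½K_aγH² = 0.5×0.2664×15.9×7.2² = 109.8 kN/m, acting at H/3 = 2.400 m above the base.
FS_sliding = μW / P_a = 0.48×653.2 / 109.8 = 2.856.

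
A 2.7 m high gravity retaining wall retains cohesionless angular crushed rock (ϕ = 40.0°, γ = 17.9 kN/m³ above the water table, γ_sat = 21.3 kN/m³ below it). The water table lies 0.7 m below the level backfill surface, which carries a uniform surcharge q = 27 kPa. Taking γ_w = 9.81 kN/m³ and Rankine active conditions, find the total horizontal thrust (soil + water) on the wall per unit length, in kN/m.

K_a = tan²(45° − φ/2) = 0.2174.
γ' = 21.3 − 9.81 = 11.49 kN/m³. h₂ = H − d_w = 2.0 m.
σ'_h: at surface K_a·q = 5.871; at WT K_a(q+γd_w) = 8.596; at base K_a(q+γd_w+γ'h₂) = 13.59 kPa.
P₁ = ½(5.871+8.596)×0.7 = 5.063; P₂ = ½(8.596+13.59)×2.0 = 22.19; P_w = ½γ_w h₂² = 19.62.
Total = 5.063+22.19+19.62 = 46.87 kN/m.

46.9 kN/m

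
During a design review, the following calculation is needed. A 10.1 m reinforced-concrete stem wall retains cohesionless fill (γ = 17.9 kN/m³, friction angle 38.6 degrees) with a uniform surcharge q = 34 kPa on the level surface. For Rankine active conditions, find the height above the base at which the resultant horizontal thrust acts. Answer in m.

K_a = 0.2316.
Triangular part P₁ = ½K_aγH² = 211.5 at H/3 = 3.367 m; rectangular part P₂ = K_a q H = 79.54 at H/2 = 5.050 m.
ȳ = (P₁·3.367 + P₂·5.050)/(P₁+P₂) = 3.827 m.

3.83 m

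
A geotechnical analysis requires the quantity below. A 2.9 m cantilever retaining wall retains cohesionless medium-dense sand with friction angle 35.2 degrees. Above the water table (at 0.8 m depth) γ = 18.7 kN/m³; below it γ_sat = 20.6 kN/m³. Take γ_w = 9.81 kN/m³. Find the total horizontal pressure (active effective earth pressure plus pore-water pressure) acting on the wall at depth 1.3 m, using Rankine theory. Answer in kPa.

10.4 kPa

K_a = (1 − sin φ)/(1 + sin φ) = 0.2687.
γ' = 20.6 − 9.81 = 10.79 kN/m³.
Effective vertical stress at 1.3 m: σ'_v = 18.7×0.8 + 10.79×0.500 = 20.36 kPa.
σ'_h = K_a σ'_v = 0.2687 × 20.36 = 5.469 kPa; u = γ_w × 0.500 = 4.905 kPa.
Total σ_h = 5.469 + 4.905 = 10.37 kPa.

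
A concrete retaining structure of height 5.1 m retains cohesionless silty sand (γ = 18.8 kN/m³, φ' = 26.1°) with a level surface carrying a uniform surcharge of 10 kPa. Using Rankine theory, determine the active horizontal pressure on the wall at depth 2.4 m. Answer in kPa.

K_a = (1 − sin φ)/(1 + sin φ) = 0.3889.
σ_v = γz + q = 18.8 × 2.4 + 10 = 55.12 kPa.
σ_h = K_a σ_v = 0.3889 × 55.12 = 21.44 kPa.

21.4 kPa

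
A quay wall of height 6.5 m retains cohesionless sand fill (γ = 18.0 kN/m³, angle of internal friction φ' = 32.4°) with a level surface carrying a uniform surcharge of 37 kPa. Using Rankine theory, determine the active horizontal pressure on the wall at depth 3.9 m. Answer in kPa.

K_a = (1 − sin φ)/(1 + sin φ) = 0.3022.
σ_v = γz + q = 18.0 × 3.9 + 37 = 107.2 kPa.
σ_h = K_a σ_v = 0.3022 × 107.2 = 32.40 kPa.

32.4 kPa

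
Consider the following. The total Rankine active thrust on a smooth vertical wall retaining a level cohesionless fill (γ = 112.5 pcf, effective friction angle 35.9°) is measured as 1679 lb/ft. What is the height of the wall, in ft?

10.7 ft

K_a = 0.2607. P_a = ½ K_a γ H² ⇒ H = √(2P_a/(K_a γ)).
H = √(2×1679/(0.2607×112.5)) = 10.70 ft.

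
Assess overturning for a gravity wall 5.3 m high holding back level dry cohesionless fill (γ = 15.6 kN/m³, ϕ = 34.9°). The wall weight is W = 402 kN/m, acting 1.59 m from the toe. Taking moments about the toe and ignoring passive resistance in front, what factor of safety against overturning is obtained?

6.07

K_a = tan²(45° − 34.9°/2) = 0.2721.
P_a = ½K_aγH² = 0.5×0.2721×15.6×5.3² = 59.63 kN/m, acting at H/3 = 1.767 m above the base.
Overturning moment M_o = P_a × H/3 = 59.63 × 1.767 = 105.3.
Resisting moment M_r = W × 1.59 = 402 × 1.59 = 639.2.
FS_overturning = M_r/M_o = 639.2/105.3 = 6.068.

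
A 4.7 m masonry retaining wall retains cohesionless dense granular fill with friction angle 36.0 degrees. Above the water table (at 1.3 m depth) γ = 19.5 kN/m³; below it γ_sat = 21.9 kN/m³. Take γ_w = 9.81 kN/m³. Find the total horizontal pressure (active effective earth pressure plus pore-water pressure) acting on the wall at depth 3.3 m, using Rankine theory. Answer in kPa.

K_a = (1 − sin φ)/(1 + sin φ) = 0.2596.
γ' = 21.9 − 9.81 = 12.09 kN/m³.
Effective vertical stress at 3.3 m: σ'_v = 19.5×1.3 + 12.09×2.00 = 49.53 kPa.
σ'_h = K_a σ'_v = 0.2596 × 49.53 = 12.86 kPa; u = γ_w × 2.00 = 19.62 kPa.
Total σ_h = 12.86 + 19.62 = 32.48 kPa.

32.5 kPa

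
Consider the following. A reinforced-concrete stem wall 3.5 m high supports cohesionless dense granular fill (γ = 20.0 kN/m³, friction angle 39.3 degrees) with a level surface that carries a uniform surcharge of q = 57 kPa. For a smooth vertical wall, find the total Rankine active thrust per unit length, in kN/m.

K_a = tan²(45° − φ/2) = 0.2245.
Soil triangle: ½ K_a γ H² = 0.5×0.2245×20.0×3.5² = 27.50 kN/m.
Surcharge rectangle: K_a q H = 0.2245×57×3.5 = 44.78 kN/m.
Total = 27.50 + 44.78 = 72.27 kN/m.

72.3 kN/m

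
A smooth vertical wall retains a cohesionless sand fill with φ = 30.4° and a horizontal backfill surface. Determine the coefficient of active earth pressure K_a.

K_a = tan²(45° − φ/2) = tan²(29.80°) = 0.3280.

0.328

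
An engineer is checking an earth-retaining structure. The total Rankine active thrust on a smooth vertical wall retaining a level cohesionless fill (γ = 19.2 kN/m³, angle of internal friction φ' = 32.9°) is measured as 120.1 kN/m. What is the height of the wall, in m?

K_a = 0.2960. P_a = ½ K_a γ H² ⇒ H = √(2P_a/(K_a γ)).
H = √(2×120.1/(0.2960×19.2)) = 6.501 m.

6.50 m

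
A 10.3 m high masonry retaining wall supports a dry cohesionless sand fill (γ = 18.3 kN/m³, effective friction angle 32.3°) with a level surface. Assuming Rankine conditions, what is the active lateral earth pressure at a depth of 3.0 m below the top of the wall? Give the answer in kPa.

K_a = (1 − sin φ)/(1 + sin φ) = 0.3035.
σ_h = K_a γ z = 0.3035 × 18.3 × 3.0 = 16.66 kPa.

16.7 kPa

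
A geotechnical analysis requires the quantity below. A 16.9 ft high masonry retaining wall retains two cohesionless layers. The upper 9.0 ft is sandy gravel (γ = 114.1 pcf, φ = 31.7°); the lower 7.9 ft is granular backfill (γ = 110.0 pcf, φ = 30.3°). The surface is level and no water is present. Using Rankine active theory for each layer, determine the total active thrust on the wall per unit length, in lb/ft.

K_a1 = tan²(45°−31.7°/2) = 0.3111; K_a2 = tan²(45°−30.3°/2) = 0.3293.
Layer 1: σ at base = K_a1 γ₁ h₁ = 319.4 psf; P₁ = ½×319.4×9.0 = 1437.
Layer 2: σ_v at top = γ₁h₁ = 1027; σ_h top = K_a2×1027 = 338.2; σ_h base = K_a2×(1027+110.0×7.9) = 624.4.
P₂ = ½(338.2+624.4)×7.9 = 3802. Total P_a = 1437+3802 = 5239 lb/ft.

5240 lb/ft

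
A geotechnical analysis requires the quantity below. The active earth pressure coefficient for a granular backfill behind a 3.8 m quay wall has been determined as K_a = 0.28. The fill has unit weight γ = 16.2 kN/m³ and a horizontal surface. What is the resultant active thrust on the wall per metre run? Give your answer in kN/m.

P = ½ K_a γ H² = 0.5 × 0.28 × 16.2 × 3.8² = 32.75 kN/m.

32.7 kN/m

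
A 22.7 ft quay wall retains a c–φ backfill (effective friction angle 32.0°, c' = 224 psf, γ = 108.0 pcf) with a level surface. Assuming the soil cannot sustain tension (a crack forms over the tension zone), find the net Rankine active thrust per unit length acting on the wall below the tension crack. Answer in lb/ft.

K_a = 0.3073; √K_a = 0.5543.
Tension-crack depth z_c = 2c/(γ√K_a) = 2×224/(108.0×0.5543) = 7.483 ft.
σ_a at base = K_a γ H − 2c√K_a = 0.3073×108.0×22.7 − 2×224×0.5543 = 504.9 psf.
P_a = ½ × 504.9 × (H − z_c) = 0.5×504.9×15.22 = 3842 lb/ft.

3840 lb/ft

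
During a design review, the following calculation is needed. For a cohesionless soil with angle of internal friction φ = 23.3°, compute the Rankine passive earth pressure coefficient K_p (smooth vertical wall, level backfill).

2.31

K_p = (1 + sin φ)/(1 − sin φ) = tan²(45° + 23.3°/2) = 2.309.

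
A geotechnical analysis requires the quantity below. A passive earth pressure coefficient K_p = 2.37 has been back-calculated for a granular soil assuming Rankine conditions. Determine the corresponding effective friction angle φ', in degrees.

24.0°

K_p = (1+sin φ)/(1−sin φ) ⇒ sin φ = (K_p − 1)/(K_p + 1) = 0.4065.
φ = arcsin(0.4065) = 23.99°.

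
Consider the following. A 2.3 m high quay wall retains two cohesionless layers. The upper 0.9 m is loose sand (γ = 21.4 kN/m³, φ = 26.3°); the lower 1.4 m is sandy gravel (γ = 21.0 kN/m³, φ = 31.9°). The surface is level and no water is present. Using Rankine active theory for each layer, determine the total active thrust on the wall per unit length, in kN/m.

K_a1 = tan²(45°−26.3°/2) = 0.3859; K_a2 = tan²(45°−31.9°/2) = 0.3085.
Layer 1: σ at base = K_a1 γ₁ h₁ = 7.433 kPa; P₁ = ½×7.433×0.9 = 3.345.
Layer 2: σ_v at top = γ₁h₁ = 19.26; σ_h top = K_a2×19.26 = 5.942; σ_h base = K_a2×(19.26+21.0×1.4) = 15.01.
P₂ = ½(5.942+15.01)×1.4 = 14.67. Total P_a = 3.345+14.67 = 18.01 kN/m.

18.0 kN/m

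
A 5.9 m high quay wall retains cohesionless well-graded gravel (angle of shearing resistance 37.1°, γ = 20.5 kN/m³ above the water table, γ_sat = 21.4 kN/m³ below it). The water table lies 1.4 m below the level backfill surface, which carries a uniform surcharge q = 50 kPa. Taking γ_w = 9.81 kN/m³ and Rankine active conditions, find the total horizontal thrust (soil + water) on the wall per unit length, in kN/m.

238 kN/m

K_a = tan²(45° − φ/2) = 0.2475.
γ' = 21.4 − 9.81 = 11.59 kN/m³. h₂ = H − d_w = 4.5 m.
σ'_h: at surface K_a·q = 12.37; at WT K_a(q+γd_w) = 19.48; at base K_a(q+γd_w+γ'h₂) = 32.39 kPa.
P₁ = ½(12.37+19.48)×1.4 = 22.30; P₂ = ½(19.48+32.39)×4.5 = 116.7; P_w = ½γ_w h₂² = 99.33.
Total = 22.30+116.7+99.33 = 238.3 kN/m.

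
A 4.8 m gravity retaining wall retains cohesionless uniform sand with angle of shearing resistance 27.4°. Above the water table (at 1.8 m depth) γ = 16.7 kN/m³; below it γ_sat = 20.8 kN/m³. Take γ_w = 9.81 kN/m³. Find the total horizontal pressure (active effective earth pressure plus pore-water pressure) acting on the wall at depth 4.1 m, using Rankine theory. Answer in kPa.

K_a = (1 − sin φ)/(1 + sin φ) = 0.3697.
γ' = 20.8 − 9.81 = 10.99 kN/m³.
Effective vertical stress at 4.1 m: σ'_v = 16.7×1.8 + 10.99×2.30 = 55.34 kPa.
σ'_h = K_a σ'_v = 0.3697 × 55.34 = 20.46 kPa; u = γ_w × 2.30 = 22.56 kPa.
Total σ_h = 20.46 + 22.56 = 43.02 kPa.

43.0 kPa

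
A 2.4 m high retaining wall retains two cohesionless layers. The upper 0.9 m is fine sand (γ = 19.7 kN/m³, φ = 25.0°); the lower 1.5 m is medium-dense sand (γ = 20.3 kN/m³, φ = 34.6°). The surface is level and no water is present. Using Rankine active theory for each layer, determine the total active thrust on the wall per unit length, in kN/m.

K_a1 = tan²(45°−25.0°/2) = 0.4059; K_a2 = tan²(45°−34.6°/2) = 0.2756.
Layer 1: σ at base = K_a1 γ₁ h₁ = 7.196 kPa; P₁ = ½×7.196×0.9 = 3.238.
Layer 2: σ_v at top = γ₁h₁ = 17.73; σ_h top = K_a2×17.73 = 4.887; σ_h base = K_a2×(17.73+20.3×1.5) = 13.28.
P₂ = ½(4.887+13.28)×1.5 = 13.63. Total P_a = 3.238+13.63 = 16.86 kN/m.

16.9 kN/m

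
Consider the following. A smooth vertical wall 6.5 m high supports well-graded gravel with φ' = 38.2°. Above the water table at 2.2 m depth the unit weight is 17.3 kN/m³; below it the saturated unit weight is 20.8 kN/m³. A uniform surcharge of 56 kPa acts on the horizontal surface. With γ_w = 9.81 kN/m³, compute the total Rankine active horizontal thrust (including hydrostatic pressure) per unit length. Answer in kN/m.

249 kN/m

K_a = tan²(45° − φ/2) = 0.2358.
γ' = 20.8 − 9.81 = 10.99 kN/m³. h₂ = H − d_w = 4.3 m.
σ'_h: at surface K_a·q = 13.20; at WT K_a(q+γd_w) = 22.18; at base K_a(q+γd_w+γ'h₂) = 33.32 kPa.
P₁ = ½(13.20+22.18)×2.2 = 38.92; P₂ = ½(22.18+33.32)×4.3 = 119.3; P_w = ½γ_w h₂² = 90.69.
Total = 38.92+119.3+90.69 = 248.9 kN/m.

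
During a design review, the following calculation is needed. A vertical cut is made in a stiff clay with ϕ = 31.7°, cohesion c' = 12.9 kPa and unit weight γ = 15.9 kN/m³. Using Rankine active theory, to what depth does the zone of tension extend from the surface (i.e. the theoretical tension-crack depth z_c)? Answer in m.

2.91 m

K_a = tan²(45° − 31.7°/2) = 0.3111; √K_a = 0.5577.
The active pressure is zero where K_a γ z = 2c√K_a, so z_c = 2c/(γ√K_a) = 2×12.9/(15.9×0.5577) = 2.909 m.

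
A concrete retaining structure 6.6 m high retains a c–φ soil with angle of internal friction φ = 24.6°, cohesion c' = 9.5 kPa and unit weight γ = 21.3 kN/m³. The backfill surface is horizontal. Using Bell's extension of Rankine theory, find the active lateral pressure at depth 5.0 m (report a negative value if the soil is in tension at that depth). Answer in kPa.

31.7 kPa

K_a = (1 − sin φ)/(1 + sin φ) = 0.4121.
σ_a = K_a γ z − 2c√K_a = 0.4121×21.3×5.0 − 2×9.5×0.6420 = 31.70 kPa.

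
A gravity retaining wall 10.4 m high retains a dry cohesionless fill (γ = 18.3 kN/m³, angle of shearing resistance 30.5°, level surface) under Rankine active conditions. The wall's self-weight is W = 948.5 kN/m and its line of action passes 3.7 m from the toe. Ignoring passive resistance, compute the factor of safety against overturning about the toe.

3.13

K_a = tan²(45° − 30.5°/2) = 0.3267.
P_a = ½K_aγH² = 0.5×0.3267×18.3×10.4² = 323.3 kN/m, acting at H/3 = 3.467 m above the base.
Overturning moment M_o = P_a × H/3 = 323.3 × 3.467 = 1121.
Resisting moment M_r = W × 3.7 = 948.5 × 3.7 = 3509.
FS_overturning = M_r/M_o = 3509/1121 = 3.131.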